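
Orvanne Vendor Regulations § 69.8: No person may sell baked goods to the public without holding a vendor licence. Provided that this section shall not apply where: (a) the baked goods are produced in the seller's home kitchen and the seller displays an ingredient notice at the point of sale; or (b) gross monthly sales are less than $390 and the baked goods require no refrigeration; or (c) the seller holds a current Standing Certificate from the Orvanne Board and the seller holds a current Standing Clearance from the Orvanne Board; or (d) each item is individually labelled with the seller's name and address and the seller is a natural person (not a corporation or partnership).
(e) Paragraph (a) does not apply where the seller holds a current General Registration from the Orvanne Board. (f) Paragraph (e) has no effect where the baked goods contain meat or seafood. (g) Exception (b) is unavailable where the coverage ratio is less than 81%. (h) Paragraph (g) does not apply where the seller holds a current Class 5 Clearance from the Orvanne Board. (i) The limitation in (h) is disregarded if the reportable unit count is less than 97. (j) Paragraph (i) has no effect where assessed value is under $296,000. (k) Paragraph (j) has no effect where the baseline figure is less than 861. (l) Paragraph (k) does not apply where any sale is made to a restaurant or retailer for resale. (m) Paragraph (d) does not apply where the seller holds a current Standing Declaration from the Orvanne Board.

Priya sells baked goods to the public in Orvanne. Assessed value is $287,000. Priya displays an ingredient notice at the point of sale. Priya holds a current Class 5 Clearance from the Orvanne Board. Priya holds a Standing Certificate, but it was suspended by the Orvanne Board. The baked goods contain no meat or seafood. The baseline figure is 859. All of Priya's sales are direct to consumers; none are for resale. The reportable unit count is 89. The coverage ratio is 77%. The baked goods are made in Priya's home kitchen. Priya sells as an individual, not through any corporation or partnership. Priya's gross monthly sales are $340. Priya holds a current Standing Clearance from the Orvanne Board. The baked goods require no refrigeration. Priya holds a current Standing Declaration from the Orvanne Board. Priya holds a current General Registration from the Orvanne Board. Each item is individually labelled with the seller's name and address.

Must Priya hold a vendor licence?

Yes — Priya must hold a vendor licence.

Exception (a) is satisfied on its face — the baked goods are home-kitchen produced; an ingredient notice is displayed. Turning to paragraphs (e)–(f): (e) is engaged — a current General Registration is held. (f) is not engaged (the baked goods contain no meat or seafood), so (e) stands. (a) is therefore removed.
Exception (b) is satisfied on its face — gross monthly sales are $340, less than the $390 limit; the baked goods are shelf-stable. However, paragraphs (g)–(l) must be considered: (g) operates against (b): the coverage ratio is 77%, less than the 81% limit. (h) would limit (g) — a current Class 5 Clearance is held — but (i) sets (h) aside: (i) is engaged — the reportable unit count is 89, less than the 97 limit. (j) would limit (i) — assessed value is $287,000, under the $296,000 limit — but (k) sets (j) aside: (k) operates against (j): the baseline figure is 859, less than the 861 limit. (l) is inapplicable (no sales are for resale), so (k) stands. (b) is therefore removed.
Exception (c) requires that the seller holds a current Standing Certificate from the Orvanne Board; but there is no Standing Certificate in force, so (c) is unavailable.
Exception (d) is satisfied on its face — items are individually labelled; the seller is a natural person. Turning to paragraph (m): (m) operates against (d): a current Standing Declaration is held. Exception (d) does not apply.
No exception is made out. Priya falls within the general rule.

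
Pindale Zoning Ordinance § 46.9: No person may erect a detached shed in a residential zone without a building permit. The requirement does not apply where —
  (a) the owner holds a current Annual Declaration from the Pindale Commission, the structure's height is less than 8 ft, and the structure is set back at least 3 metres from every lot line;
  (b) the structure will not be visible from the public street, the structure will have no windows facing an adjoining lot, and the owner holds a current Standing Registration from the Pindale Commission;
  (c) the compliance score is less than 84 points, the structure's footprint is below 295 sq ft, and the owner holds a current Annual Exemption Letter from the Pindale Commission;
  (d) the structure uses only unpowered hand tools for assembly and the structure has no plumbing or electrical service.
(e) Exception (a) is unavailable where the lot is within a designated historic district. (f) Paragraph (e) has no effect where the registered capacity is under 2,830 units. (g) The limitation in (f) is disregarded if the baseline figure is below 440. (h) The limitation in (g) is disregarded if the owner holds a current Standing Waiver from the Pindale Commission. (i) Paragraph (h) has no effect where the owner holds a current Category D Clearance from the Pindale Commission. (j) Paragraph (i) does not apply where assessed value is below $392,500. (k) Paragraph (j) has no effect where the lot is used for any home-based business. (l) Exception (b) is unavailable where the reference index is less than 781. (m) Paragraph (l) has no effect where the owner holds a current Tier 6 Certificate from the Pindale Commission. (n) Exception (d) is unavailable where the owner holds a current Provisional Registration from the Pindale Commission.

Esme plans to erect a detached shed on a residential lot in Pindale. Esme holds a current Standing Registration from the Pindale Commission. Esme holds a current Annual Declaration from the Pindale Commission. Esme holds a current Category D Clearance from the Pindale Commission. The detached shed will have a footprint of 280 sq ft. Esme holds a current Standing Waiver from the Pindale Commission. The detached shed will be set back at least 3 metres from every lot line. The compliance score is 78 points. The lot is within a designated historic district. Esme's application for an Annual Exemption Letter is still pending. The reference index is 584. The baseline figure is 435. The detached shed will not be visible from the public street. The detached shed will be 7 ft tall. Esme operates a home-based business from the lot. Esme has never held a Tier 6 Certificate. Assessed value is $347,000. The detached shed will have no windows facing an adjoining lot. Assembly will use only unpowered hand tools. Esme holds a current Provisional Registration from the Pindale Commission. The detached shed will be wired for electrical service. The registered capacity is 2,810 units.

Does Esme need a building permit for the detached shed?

Yes — Esme must obtain a building permit.

Exception (a) is satisfied on its face — a current Annual Declaration is held; the structure's height is 7 ft, less than the 8 ft limit; the setback is at least 3 m on every side. However, paragraphs (e)–(k) must be considered: (e) operates against (a): the lot is in a historic district. (f) would limit (e) — the registered capacity is 2,810 units, under the 2,830 units limit — but (g) sets (f) aside: (g) operates against (f): the baseline figure is 435, below the 440 limit. (h) would limit (g) — a current Standing Waiver is held — but (i) sets (h) aside: (i) operates — a current Category D Clearance is held. (j) is engaged (assessed value is $347,000, below the $392,500 limit), but is overridden by (k): (k) operates against (j): a home-based business operates on the lot. (a) is therefore removed.
Exception (b)'s conditions are all satisfied: the structure will not be visible from the street; no windows face an adjoining lot; a current Standing Registration is held. Turning to paragraphs (l)–(m): (l) is engaged — the reference index is 584, less than the 781 limit. (m), which would lift (l), is not engaged — there is no Tier 6 Certificate in force. Exception (b) does not apply.
Exception (c) requires that the owner holds a current Annual Exemption Letter from the Pindale Commission; but there is no Annual Exemption Letter in force, so (c) is unavailable.
Exception (d) requires that the structure has no plumbing or electrical service; but electrical service is planned, so (d) is unavailable.
No exception is made out. Esme falls within the general rule.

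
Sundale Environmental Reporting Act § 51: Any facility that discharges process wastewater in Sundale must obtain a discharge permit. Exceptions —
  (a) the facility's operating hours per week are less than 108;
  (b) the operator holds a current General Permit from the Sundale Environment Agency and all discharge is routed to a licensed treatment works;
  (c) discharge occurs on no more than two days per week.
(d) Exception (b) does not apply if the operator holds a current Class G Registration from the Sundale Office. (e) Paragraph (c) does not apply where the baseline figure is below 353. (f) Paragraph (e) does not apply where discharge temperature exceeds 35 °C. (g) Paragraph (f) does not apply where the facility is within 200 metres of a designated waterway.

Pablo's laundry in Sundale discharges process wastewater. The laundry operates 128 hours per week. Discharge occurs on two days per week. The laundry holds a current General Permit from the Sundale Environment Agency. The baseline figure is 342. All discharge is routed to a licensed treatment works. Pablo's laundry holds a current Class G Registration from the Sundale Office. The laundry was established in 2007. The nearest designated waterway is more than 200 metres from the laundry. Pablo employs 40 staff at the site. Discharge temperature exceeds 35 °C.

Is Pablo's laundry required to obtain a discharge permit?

No — exception (c) applies; Pablo's laundry is not required to obtain a discharge permit.

Exception (a) does not apply: the facility's operating hours per week are 128, not less than 108.
Exception (b) is satisfied on its face — a current General Permit is held; discharge is routed to a licensed treatment works. But applying paragraph (d): (d) applies — a current Class G Registration is held. (b) is therefore removed.
Exception (c): discharge occurs on no more than two days per week — every condition holds. Under paragraphs (e)–(g): (e) would limit (c) — the baseline figure is 342, below the 353 limit — but (f) sets (e) aside: (f) is triggered — discharge temperature exceeds 35 °C. (g) is inapplicable (the laundry is more than 200 m from any designated waterway), so (f) stands. Exception (c) stands.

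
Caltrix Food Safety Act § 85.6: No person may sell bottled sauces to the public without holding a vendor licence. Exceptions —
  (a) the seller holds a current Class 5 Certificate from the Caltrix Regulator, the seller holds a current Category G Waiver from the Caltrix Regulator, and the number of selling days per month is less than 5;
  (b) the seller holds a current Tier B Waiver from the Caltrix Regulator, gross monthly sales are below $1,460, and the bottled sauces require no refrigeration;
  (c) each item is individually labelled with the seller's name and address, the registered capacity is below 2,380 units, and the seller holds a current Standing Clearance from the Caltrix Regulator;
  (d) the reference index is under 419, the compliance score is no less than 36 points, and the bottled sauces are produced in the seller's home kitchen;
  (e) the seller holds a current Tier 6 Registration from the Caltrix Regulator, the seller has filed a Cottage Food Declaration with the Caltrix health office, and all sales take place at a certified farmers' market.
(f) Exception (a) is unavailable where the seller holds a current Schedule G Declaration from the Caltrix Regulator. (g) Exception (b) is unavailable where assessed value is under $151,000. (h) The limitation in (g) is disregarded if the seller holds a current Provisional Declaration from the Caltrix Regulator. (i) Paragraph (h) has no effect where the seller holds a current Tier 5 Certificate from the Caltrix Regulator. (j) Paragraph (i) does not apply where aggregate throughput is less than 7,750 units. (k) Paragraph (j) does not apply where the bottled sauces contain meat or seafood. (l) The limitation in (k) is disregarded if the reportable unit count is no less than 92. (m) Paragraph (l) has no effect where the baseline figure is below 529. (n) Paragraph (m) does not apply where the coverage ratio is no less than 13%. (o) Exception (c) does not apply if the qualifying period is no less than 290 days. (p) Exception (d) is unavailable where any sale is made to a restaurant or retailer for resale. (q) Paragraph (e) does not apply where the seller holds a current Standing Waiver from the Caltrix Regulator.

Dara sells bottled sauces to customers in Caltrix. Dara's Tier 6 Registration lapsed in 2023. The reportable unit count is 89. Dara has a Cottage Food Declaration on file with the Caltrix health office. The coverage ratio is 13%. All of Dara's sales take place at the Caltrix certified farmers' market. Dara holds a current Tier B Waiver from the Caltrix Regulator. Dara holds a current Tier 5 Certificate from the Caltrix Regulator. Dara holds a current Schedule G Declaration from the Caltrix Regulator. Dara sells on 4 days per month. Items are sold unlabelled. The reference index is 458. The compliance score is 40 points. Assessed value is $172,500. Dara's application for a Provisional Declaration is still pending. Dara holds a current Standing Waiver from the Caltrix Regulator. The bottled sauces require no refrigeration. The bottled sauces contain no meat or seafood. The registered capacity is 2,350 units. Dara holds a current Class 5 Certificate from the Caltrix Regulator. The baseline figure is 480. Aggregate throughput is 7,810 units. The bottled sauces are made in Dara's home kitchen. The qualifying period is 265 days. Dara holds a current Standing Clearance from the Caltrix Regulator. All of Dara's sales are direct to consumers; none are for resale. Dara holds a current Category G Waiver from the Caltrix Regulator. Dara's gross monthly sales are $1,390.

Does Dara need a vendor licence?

No — exception (b) applies; Dara is not required to hold a vendor licence.

Exception (a) is satisfied on its face — a current Class 5 Certificate is held; a current Category G Waiver is held; the number of selling days per month is 4, less than the 5 limit. But: (f) operates — a current Schedule G Declaration is held. (a) is therefore removed.
All of (b)'s requirements are met (a current Tier B Waiver is held; gross monthly sales are $1,390, below the $1,460 limit; the bottled sauces are shelf-stable). Considering the limiting provisions: (g) does not operate here — assessed value is $172,500, not under $151,000. Exception (b) stands.
Exception (c) does not apply: items are sold unlabelled.
Exception (d) requires that the reference index is under 419; but the reference index is 458, not under 419, so (d) is unavailable.
Exception (e) does not apply: the Tier 6 Registration is not current.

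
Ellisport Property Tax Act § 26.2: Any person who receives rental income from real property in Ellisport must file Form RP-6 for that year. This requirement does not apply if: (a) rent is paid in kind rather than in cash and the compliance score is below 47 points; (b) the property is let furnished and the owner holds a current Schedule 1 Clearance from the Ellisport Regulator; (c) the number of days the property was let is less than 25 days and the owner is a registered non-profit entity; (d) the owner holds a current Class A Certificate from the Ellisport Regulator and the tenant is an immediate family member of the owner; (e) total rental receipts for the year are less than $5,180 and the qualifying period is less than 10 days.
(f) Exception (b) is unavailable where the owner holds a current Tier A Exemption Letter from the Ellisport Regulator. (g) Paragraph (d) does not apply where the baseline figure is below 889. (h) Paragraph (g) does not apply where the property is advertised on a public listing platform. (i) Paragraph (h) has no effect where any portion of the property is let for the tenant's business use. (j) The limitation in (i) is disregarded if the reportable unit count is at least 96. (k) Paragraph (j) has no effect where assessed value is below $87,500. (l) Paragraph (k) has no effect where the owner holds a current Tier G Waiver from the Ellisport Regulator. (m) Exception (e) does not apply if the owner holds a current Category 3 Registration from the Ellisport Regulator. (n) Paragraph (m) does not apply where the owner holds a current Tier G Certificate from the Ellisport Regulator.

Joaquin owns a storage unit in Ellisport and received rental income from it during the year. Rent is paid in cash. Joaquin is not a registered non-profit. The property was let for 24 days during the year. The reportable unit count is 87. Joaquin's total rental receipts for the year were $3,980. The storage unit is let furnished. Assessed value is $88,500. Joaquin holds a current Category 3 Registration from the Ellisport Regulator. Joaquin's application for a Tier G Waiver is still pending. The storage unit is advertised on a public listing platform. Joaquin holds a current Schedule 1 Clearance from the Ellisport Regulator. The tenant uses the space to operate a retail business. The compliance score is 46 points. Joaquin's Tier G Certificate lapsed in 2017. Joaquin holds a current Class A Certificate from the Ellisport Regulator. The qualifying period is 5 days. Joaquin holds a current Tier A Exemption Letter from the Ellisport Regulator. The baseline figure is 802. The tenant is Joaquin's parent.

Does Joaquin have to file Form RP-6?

Exception (a) requires that rent is paid in kind rather than in cash; but rent is paid in cash, so (a) is unavailable.
Exception (b)'s conditions are all satisfied: the property is let furnished; a current Schedule 1 Clearance is held. However, paragraph (f) must be considered: (f) operates against (b): a current Tier A Exemption Letter is held. (b) is therefore removed.
Exception (c) fails — Joaquin is not a registered non-profit.
All of (d)'s requirements are met (a current Class A Certificate is held; the tenant is an immediate family member). But: (g) operates against (d): the baseline figure is 802, below the 889 limit. (h) is engaged (the property is publicly advertised), but is itself disapplied by (i): (i) is engaged — the space is let for business use. (j) is not engaged (the reportable unit count is 87, short of 96), so (i) stands. Exception (d) does not apply.
Exception (e)'s conditions are all satisfied: total rental receipts for the year are $3,980, less than the $5,180 limit; the qualifying period is 5 days, less than the 10 days limit. But: (m) applies — a current Category 3 Registration is held. (n) is not engaged (no current Tier G Certificate is held), so (m) stands. Exception (e) does not apply.
None of the exceptions is available; § 26.2 applies in full.

Yes — Joaquin must file Form RP-6.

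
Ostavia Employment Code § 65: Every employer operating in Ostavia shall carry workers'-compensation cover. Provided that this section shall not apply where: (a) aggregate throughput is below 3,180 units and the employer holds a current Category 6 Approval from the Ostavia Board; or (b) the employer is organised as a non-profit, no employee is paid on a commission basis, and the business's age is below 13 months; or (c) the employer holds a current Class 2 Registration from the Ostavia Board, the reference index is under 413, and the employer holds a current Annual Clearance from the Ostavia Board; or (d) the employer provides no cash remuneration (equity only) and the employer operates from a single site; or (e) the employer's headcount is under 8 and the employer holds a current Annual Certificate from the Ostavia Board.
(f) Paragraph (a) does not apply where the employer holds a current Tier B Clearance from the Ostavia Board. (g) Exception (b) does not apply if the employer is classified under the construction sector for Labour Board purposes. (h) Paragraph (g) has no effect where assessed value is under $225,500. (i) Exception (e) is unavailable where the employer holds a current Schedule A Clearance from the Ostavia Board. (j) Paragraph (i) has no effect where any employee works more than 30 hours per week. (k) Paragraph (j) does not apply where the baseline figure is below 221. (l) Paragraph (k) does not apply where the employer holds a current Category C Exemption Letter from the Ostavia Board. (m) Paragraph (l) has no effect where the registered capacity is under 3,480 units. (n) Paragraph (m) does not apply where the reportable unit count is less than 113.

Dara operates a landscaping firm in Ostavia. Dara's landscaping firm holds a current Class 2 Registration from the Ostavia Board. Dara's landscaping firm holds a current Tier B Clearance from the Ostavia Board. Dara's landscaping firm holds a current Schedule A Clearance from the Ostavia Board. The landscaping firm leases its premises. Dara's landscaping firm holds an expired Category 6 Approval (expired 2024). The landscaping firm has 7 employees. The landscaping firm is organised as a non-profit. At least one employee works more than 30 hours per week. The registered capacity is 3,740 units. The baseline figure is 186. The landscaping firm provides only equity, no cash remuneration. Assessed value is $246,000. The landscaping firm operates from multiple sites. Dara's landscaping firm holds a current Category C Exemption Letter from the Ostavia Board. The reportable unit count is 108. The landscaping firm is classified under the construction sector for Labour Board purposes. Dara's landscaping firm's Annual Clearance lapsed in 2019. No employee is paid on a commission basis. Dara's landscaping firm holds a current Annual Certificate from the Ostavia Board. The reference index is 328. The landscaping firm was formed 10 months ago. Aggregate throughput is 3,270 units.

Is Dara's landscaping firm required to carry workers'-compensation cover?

No — exception (e) applies; Dara's landscaping firm is not required to carry workers'-compensation cover.

Exception (a) fails — aggregate throughput is 3,270 units, not below 3,180 units.
Exception (b) is satisfied on its face — the employer is a non-profit; no employee is paid on commission; the business's age is 10 months, below the 13 months limit. However, paragraphs (g)–(h) must be considered: (g) operates against (b): the landscaping firm is classified under the construction sector. (h) does not operate here (assessed value is $246,000, not under $225,500), so (g) stands. Exception (b) does not apply.
Exception (c) does not apply: the Annual Clearance is not current.
Exception (d) does not apply: the employer operates from multiple sites.
Exception (e): the employer's headcount is 7, under the 8 limit; a current Annual Certificate is held — every condition holds. As to paragraphs (i)–(n): (i) would limit (e) — a current Schedule A Clearance is held — but (j) sets (i) aside: (j) is triggered — at least one employee exceeds 30 hours/week. (k) is engaged (the baseline figure is 186, below the 221 limit), but yields to (l): (l) operates against (k): a current Category C Exemption Letter is held. (m) does not operate here (the registered capacity is 3,740 units, not under 3,480 units), so (l) stands. So (e) applies.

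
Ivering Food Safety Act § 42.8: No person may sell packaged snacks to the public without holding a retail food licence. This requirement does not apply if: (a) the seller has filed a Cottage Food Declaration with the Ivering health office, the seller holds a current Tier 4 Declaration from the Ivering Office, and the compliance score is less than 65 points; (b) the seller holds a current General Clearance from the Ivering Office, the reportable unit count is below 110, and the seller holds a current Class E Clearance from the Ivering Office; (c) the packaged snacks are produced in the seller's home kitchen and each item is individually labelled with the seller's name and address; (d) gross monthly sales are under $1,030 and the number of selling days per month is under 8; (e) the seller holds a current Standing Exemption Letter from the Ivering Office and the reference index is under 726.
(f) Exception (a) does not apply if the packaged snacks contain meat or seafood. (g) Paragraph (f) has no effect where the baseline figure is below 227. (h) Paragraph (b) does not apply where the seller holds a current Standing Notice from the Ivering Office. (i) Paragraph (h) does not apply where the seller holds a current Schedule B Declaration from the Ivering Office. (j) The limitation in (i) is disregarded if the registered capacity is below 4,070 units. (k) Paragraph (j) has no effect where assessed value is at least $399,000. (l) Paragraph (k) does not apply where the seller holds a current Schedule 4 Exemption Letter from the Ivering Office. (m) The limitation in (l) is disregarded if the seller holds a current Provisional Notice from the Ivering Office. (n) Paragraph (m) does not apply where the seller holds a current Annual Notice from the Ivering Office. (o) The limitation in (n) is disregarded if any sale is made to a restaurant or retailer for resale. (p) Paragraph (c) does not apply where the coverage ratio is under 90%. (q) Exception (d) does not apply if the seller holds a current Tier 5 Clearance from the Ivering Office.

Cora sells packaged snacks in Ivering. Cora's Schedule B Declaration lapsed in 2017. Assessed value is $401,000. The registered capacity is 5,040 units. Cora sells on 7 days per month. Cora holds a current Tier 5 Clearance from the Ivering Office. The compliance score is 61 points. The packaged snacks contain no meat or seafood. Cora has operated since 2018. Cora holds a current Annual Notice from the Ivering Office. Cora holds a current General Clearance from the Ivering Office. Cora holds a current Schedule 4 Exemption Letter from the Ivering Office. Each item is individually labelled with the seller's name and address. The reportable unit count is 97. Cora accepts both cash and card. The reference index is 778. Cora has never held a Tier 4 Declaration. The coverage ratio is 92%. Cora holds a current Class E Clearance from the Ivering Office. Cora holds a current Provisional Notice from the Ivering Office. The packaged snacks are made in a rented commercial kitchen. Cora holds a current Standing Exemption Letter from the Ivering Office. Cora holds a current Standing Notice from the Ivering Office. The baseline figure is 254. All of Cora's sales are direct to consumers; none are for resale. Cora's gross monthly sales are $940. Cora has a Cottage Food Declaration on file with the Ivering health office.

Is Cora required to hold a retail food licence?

Exception (a) does not apply: the Tier 4 Declaration is not current.
All of (b)'s requirements are met (a current General Clearance is held; the reportable unit count is 97, below the 110 limit; a current Class E Clearance is held). But applying paragraphs (h)–(o): (h) applies — a current Standing Notice is held. (i) is not engaged (the Schedule B Declaration is not current), so (h) stands. Exception (b) does not apply.
Exception (c) does not apply: the packaged snacks are made in a commercial kitchen, not a home kitchen.
Exception (d): gross monthly sales are $940, under the $1,030 limit; the number of selling days per month is 7, under the 8 limit — every condition holds. But applying paragraph (q): (q) operates against (d): a current Tier 5 Clearance is held. (d) is therefore removed.
Exception (e) requires that the reference index is under 726; but the reference index is 778, not under 726, so (e) is unavailable.
No exception applies. The general rule governs.

Yes — Cora must hold a retail food licence.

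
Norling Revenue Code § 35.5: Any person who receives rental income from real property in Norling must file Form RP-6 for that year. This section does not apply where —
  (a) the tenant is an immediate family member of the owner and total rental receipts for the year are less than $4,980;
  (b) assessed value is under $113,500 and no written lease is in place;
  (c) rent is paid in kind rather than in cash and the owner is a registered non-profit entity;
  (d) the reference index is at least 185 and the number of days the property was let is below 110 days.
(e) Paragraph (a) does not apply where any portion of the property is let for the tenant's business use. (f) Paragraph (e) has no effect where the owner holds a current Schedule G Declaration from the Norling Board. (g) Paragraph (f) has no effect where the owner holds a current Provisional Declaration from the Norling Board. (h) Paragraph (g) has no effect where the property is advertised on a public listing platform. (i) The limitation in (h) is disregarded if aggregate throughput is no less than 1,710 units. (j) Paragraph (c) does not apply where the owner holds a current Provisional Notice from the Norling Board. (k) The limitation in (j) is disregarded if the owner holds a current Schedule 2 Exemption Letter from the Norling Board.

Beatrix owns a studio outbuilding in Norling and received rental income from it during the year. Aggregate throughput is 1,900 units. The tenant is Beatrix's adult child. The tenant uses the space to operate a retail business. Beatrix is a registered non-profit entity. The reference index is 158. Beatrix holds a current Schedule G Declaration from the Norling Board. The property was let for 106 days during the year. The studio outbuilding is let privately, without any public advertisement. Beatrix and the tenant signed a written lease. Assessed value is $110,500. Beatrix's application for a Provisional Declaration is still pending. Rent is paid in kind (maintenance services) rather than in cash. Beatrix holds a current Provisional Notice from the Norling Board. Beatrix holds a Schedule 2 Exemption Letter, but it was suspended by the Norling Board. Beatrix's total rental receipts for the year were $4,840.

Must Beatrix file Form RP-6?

No — exception (a) applies; Beatrix is not required to file Form RP-6.

Exception (a): the tenant is an immediate family member; total rental receipts for the year are $4,840, less than the $4,980 limit — every condition holds. Applying paragraphs (e)–(i): (e) would limit (a) — the space is let for business use — but (f) sets (e) aside: (f) is triggered — a current Schedule G Declaration is held. (g) is not engaged (there is no Provisional Declaration in force), so (f) stands. (a) remains available.
Exception (b) fails — a written lease is in place.
Exception (c) is satisfied on its face — rent is paid in kind; Beatrix is a registered non-profit. But applying paragraphs (j)–(k): (j) is triggered — a current Provisional Notice is held. (k) is not engaged (there is no Schedule 2 Exemption Letter in force), so (j) stands. So (c) is unavailable.
Exception (d) fails — the reference index is 158, short of 185.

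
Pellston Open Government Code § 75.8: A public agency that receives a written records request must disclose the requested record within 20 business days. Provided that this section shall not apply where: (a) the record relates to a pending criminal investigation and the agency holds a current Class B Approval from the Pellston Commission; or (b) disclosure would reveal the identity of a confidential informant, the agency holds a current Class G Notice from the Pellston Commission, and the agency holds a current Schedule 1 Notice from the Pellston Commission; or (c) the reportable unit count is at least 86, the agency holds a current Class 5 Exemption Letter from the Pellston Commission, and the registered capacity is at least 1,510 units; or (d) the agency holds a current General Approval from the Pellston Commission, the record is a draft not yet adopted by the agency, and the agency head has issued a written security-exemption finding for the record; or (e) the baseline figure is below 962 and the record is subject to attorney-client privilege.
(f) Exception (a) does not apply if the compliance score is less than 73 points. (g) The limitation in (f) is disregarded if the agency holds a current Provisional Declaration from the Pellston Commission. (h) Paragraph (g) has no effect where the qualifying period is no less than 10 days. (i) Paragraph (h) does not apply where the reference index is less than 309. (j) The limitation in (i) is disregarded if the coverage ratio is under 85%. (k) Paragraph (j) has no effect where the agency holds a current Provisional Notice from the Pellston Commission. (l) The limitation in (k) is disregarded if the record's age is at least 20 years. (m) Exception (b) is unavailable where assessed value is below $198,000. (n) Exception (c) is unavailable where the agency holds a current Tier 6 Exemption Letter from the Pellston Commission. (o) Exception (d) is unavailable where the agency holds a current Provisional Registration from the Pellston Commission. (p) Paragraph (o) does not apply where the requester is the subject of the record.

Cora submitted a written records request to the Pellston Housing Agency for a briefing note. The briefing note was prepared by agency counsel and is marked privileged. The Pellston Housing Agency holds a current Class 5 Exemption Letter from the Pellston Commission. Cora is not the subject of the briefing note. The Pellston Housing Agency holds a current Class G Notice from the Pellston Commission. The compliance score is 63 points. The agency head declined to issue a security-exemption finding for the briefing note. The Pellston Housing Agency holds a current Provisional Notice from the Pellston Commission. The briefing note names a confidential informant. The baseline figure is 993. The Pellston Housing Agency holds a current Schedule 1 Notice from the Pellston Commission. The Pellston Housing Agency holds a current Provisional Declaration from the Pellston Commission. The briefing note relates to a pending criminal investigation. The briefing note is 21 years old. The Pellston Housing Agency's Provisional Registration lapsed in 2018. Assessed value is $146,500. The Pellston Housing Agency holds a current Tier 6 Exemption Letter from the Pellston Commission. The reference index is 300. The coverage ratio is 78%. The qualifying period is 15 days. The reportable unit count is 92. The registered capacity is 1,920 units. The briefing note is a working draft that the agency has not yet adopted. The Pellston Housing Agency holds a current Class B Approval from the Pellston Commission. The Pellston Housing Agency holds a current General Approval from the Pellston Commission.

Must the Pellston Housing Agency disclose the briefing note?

Yes — the Pellston Housing Agency must disclose the briefing note.

Exception (a): the briefing note relates to a pending investigation; a current Class B Approval is held — every condition holds. Turning to paragraphs (f)–(l): (f) applies — the compliance score is 63 points, less than the 73 points limit. (g) applies (a current Provisional Declaration is held), but is set aside by (h): (h) operates against (g): the qualifying period is 15 days, meeting the 10 days threshold. (i) would limit (h) — the reference index is 300, less than the 309 limit — but (j) sets (i) aside: (j) operates against (i): the coverage ratio is 78%, under the 85% limit. (k) is triggered (a current Provisional Notice is held), but yields to (l): (l) operates against (k): the record's age is 21 years, meeting the 20 years threshold. (a) is therefore removed.
Exception (b)'s conditions are all satisfied: the briefing note names a confidential informant; a current Class G Notice is held; a current Schedule 1 Notice is held. However, paragraph (m) must be considered: (m) is triggered — assessed value is $146,500, below the $198,000 limit. (b) is therefore removed.
Exception (c): the reportable unit count is 92, meeting the 86 threshold; a current Class 5 Exemption Letter is held; the registered capacity is 1,920 units, meeting the 1,510 units threshold — every condition holds. But applying paragraph (n): (n) applies — a current Tier 6 Exemption Letter is held. So (c) is unavailable.
Exception (d) fails — the agency head declined to issue a security-exemption finding.
Exception (e) requires that the baseline figure is below 962; but the baseline figure is 993, not below 962, so (e) is unavailable.
No exception displaces § 75.8.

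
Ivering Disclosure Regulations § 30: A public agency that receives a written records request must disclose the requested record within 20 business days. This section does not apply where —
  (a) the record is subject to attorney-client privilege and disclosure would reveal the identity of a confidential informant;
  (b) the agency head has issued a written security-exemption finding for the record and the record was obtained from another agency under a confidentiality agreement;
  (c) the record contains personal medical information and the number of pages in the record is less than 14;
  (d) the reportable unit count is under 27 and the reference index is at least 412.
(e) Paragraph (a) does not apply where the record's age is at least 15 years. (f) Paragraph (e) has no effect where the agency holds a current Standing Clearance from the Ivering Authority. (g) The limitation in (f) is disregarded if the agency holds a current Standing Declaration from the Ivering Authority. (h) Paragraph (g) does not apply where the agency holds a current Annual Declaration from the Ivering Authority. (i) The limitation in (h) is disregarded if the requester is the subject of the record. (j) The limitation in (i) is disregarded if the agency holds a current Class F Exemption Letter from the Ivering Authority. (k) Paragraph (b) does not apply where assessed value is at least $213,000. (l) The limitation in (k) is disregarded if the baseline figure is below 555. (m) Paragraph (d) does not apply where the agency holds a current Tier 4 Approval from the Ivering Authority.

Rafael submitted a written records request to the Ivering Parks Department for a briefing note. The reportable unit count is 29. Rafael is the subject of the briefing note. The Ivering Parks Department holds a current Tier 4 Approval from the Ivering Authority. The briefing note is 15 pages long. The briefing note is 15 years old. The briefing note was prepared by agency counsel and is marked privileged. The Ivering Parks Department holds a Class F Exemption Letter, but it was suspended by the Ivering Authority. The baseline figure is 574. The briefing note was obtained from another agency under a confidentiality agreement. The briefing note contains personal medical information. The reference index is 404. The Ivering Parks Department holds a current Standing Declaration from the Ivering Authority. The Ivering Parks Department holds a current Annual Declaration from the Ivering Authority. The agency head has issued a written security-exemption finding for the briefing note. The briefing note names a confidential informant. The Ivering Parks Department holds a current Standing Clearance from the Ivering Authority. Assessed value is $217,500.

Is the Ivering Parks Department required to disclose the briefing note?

Yes — the Ivering Parks Department must disclose the briefing note.

Exception (a) is satisfied on its face — the briefing note is privileged; the briefing note names a confidential informant. Turning to paragraphs (e)–(j): (e) operates against (a): the record's age is 15 years, meeting the 15 years threshold. (f) would limit (e) — a current Standing Clearance is held — but (g) sets (f) aside: (g) operates against (f): a current Standing Declaration is held. (h) applies (a current Annual Declaration is held), but is displaced by (i): (i) operates — Rafael is the subject of the briefing note. (j), which would lift (i), is not triggered — no current Class F Exemption Letter is held. So (a) is unavailable.
Exception (b) is satisfied on its face — a written security-exemption finding has been issued; the briefing note was obtained under a confidentiality agreement. But: (k) operates against (b): assessed value is $217,500, meeting the $213,000 threshold. (l) does not operate here (the baseline figure is 574, not below 555), so (k) stands. Exception (b) does not apply.
Exception (c) does not apply: the number of pages in the record is 15, not less than 14.
Exception (d) does not apply: the reportable unit count is 29, not under 27.
Every exception is unavailable, so the rule governs.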